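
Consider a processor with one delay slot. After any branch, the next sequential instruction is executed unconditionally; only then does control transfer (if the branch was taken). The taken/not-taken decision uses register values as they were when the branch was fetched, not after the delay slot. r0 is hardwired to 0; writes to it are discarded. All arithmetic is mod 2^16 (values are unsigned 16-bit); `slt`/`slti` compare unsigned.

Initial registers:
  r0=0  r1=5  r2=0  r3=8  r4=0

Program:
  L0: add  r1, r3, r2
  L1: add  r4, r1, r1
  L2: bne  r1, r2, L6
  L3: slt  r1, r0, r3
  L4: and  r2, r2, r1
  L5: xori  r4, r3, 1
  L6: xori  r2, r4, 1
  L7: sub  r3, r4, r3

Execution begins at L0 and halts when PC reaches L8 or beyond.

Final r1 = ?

PC=0  add  r1, r3, r2        | r0=0 r1=8 r2=0 r3=8 r4=0
PC=1  add  r4, r1, r1        | r0=0 r1=8 r2=0 r3=8 r4=16
PC=2  bne  r1, r2, L6        | r0=0 r1=8 r2=0 r3=8 r4=16  [TAKEN]
PC=3  slt  r1, r0, r3        | r0=0 r1=1 r2=0 r3=8 r4=16
PC=6  xori  r2, r4, 1        | r0=0 r1=1 r2=17 r3=8 r4=16
PC=7  sub  r3, r4, r3        | r0=0 r1=1 r2=17 r3=8 r4=16

1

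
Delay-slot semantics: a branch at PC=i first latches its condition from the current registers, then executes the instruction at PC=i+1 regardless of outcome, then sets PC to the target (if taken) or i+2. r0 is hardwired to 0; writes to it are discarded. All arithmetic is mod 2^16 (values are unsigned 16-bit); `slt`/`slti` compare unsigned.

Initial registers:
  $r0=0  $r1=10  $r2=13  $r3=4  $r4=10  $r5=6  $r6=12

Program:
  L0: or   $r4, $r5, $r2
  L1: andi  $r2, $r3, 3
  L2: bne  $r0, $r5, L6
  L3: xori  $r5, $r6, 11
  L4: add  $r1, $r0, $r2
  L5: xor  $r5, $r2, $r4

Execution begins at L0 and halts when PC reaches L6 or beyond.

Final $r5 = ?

7

#0 or   $r4, $r5, $r2 ; 0/10/13/4/15/6/12
#1 andi  $r2, $r3, 3 ; 0/10/0/4/15/6/12
#2 bne  $r0, $r5, L6 ; 0/10/0/4/15/6/12 ; →target
#3 xori  $r5, $r6, 11 ; 0/10/0/4/15/7/12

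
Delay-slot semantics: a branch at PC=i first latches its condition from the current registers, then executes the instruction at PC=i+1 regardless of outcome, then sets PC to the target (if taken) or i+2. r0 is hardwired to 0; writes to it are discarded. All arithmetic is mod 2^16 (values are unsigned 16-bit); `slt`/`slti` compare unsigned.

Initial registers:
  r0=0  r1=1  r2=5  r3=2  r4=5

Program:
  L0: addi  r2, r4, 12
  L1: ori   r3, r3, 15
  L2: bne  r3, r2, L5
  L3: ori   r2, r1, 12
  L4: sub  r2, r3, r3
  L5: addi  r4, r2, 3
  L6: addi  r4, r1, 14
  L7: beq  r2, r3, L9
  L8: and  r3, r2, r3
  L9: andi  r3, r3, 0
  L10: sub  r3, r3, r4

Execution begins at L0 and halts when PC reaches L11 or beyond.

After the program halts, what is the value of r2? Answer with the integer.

13

[0] addi  r2, r4, 12  →  {r0:0, r1:1, r2:17, r3:2, r4:5}
[1] ori   r3, r3, 15  →  {r0:0, r1:1, r2:17, r3:15, r4:5}
[2] bne  r3, r2, L5  →  {r0:0, r1:1, r2:17, r3:15, r4:5}  ⟨branch taken⟩
[3] ori   r2, r1, 12  →  {r0:0, r1:1, r2:13, r3:15, r4:5}
[5] addi  r4, r2, 3  →  {r0:0, r1:1, r2:13, r3:15, r4:16}
[6] addi  r4, r1, 14  →  {r0:0, r1:1, r2:13, r3:15, r4:15}
[7] beq  r2, r3, L9  →  {r0:0, r1:1, r2:13, r3:15, r4:15}  ⟨branch fallthrough⟩
[8] and  r3, r2, r3  →  {r0:0, r1:1, r2:13, r3:13, r4:15}
[9] andi  r3, r3, 0  →  {r0:0, r1:1, r2:13, r3:0, r4:15}
[10] sub  r3, r3, r4  →  {r0:0, r1:1, r2:13, r3:65521, r4:15}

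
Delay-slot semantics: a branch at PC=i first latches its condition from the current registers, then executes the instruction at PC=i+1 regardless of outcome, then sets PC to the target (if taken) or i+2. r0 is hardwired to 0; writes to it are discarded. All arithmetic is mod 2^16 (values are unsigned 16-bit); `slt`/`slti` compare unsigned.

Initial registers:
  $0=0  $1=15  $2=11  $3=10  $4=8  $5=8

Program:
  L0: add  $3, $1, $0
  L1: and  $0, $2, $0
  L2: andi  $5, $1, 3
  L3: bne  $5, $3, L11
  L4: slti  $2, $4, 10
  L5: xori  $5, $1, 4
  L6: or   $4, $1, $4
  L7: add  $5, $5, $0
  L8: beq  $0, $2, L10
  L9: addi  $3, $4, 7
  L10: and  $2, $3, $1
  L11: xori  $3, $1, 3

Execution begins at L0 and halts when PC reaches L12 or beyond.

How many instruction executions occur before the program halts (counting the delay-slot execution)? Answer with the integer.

6

#0 add  $3, $1, $0 ; 0/15/11/15/8/8
#1 and  $0, $2, $0 ; 0/15/11/15/8/8
#2 andi  $5, $1, 3 ; 0/15/11/15/8/3
#3 bne  $5, $3, L11 ; 0/15/11/15/8/3 ; →target
#4 slti  $2, $4, 10 ; 0/15/1/15/8/3
#11 xori  $3, $1, 3 ; 0/15/1/12/8/3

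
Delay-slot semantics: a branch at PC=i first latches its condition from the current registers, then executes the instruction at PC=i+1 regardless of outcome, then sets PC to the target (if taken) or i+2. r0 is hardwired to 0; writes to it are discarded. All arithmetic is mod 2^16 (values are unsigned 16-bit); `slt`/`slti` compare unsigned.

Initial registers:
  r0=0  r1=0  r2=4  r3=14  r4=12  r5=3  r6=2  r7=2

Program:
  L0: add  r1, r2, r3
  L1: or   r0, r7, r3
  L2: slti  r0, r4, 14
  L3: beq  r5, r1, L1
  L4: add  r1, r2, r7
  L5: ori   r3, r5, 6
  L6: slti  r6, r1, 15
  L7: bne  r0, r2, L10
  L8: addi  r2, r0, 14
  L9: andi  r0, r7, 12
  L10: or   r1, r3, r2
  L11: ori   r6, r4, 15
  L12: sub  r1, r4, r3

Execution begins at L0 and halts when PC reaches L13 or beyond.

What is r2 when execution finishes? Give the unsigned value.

14

PC=0  add  r1, r2, r3        | r0=0 r1=18 r2=4 r3=14 r4=12 r5=3 r6=2 r7=2
PC=1  or   r0, r7, r3        | r0=0 r1=18 r2=4 r3=14 r4=12 r5=3 r6=2 r7=2
PC=2  slti  r0, r4, 14       | r0=0 r1=18 r2=4 r3=14 r4=12 r5=3 r6=2 r7=2
PC=3  beq  r5, r1, L1        | r0=0 r1=18 r2=4 r3=14 r4=12 r5=3 r6=2 r7=2  [not taken]
PC=4  add  r1, r2, r7        | r0=0 r1=6 r2=4 r3=14 r4=12 r5=3 r6=2 r7=2
PC=5  ori   r3, r5, 6        | r0=0 r1=6 r2=4 r3=7 r4=12 r5=3 r6=2 r7=2
PC=6  slti  r6, r1, 15       | r0=0 r1=6 r2=4 r3=7 r4=12 r5=3 r6=1 r7=2
PC=7  bne  r0, r2, L10       | r0=0 r1=6 r2=4 r3=7 r4=12 r5=3 r6=1 r7=2  [TAKEN]
PC=8  addi  r2, r0, 14       | r0=0 r1=6 r2=14 r3=7 r4=12 r5=3 r6=1 r7=2
PC=10 or   r1, r3, r2        | r0=0 r1=15 r2=14 r3=7 r4=12 r5=3 r6=1 r7=2
PC=11 ori   r6, r4, 15       | r0=0 r1=15 r2=14 r3=7 r4=12 r5=3 r6=15 r7=2
PC=12 sub  r1, r4, r3        | r0=0 r1=5 r2=14 r3=7 r4=12 r5=3 r6=15 r7=2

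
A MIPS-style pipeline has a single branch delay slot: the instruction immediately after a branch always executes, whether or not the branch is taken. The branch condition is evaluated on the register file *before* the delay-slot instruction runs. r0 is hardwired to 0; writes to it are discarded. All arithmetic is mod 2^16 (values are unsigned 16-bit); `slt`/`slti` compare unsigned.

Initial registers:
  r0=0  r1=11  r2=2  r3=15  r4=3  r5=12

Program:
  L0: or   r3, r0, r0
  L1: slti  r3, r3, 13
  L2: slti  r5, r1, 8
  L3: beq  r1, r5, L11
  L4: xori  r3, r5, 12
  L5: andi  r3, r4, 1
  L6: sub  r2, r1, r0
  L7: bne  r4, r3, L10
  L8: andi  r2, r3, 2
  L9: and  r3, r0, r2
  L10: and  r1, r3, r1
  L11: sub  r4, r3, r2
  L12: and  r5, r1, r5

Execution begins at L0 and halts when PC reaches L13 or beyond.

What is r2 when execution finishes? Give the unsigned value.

0

[0] or   r3, r0, r0  →  {r0:0, r1:11, r2:2, r3:0, r4:3, r5:12}
[1] slti  r3, r3, 13  →  {r0:0, r1:11, r2:2, r3:1, r4:3, r5:12}
[2] slti  r5, r1, 8  →  {r0:0, r1:11, r2:2, r3:1, r4:3, r5:0}
[3] beq  r1, r5, L11  →  {r0:0, r1:11, r2:2, r3:1, r4:3, r5:0}  ⟨branch fallthrough⟩
[4] xori  r3, r5, 12  →  {r0:0, r1:11, r2:2, r3:12, r4:3, r5:0}
[5] andi  r3, r4, 1  →  {r0:0, r1:11, r2:2, r3:1, r4:3, r5:0}
[6] sub  r2, r1, r0  →  {r0:0, r1:11, r2:11, r3:1, r4:3, r5:0}
[7] bne  r4, r3, L10  →  {r0:0, r1:11, r2:11, r3:1, r4:3, r5:0}  ⟨branch taken⟩
[8] andi  r2, r3, 2  →  {r0:0, r1:11, r2:0, r3:1, r4:3, r5:0}
[10] and  r1, r3, r1  →  {r0:0, r1:1, r2:0, r3:1, r4:3, r5:0}
[11] sub  r4, r3, r2  →  {r0:0, r1:1, r2:0, r3:1, r4:1, r5:0}
[12] and  r5, r1, r5  →  {r0:0, r1:1, r2:0, r3:1, r4:1, r5:0}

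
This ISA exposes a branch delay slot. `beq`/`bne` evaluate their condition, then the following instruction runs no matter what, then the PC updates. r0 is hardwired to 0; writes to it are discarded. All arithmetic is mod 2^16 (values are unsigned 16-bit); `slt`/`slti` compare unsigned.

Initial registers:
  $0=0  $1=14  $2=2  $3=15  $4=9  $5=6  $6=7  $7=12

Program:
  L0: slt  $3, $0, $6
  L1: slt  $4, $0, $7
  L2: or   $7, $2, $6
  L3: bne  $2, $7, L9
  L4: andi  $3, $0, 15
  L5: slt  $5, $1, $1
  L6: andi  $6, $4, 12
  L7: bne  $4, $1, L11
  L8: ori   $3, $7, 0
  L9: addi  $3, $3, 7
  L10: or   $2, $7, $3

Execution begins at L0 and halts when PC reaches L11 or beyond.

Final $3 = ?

7

[0] slt  $3, $0, $6  →  {$0:0, $1:14, $2:2, $3:1, $4:9, $5:6, $6:7, $7:12}
[1] slt  $4, $0, $7  →  {$0:0, $1:14, $2:2, $3:1, $4:1, $5:6, $6:7, $7:12}
[2] or   $7, $2, $6  →  {$0:0, $1:14, $2:2, $3:1, $4:1, $5:6, $6:7, $7:7}
[3] bne  $2, $7, L9  →  {$0:0, $1:14, $2:2, $3:1, $4:1, $5:6, $6:7, $7:7}  ⟨branch taken⟩
[4] andi  $3, $0, 15  →  {$0:0, $1:14, $2:2, $3:0, $4:1, $5:6, $6:7, $7:7}
[9] addi  $3, $3, 7  →  {$0:0, $1:14, $2:2, $3:7, $4:1, $5:6, $6:7, $7:7}
[10] or   $2, $7, $3  →  {$0:0, $1:14, $2:7, $3:7, $4:1, $5:6, $6:7, $7:7}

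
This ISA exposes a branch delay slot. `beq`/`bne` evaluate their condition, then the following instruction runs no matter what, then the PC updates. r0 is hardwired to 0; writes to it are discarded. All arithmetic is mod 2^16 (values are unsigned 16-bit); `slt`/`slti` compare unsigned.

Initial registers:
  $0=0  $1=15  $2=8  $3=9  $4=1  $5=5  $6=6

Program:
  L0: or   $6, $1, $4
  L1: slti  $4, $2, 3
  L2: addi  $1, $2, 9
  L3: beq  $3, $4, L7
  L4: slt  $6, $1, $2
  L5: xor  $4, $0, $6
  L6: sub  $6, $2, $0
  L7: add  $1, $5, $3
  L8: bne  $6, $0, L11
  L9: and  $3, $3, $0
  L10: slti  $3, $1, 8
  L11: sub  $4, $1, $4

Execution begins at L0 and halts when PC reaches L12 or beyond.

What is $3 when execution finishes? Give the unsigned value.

  step pc=0: or   $6, $1, $4  regs=(0,15,8,9,1,5,15)
  step pc=1: slti  $4, $2, 3  regs=(0,15,8,9,0,5,15)
  step pc=2: addi  $1, $2, 9  regs=(0,17,8,9,0,5,15)
  step pc=3: beq  $3, $4, L7  cond=F  regs=(0,17,8,9,0,5,15)
  step pc=4: slt  $6, $1, $2  regs=(0,17,8,9,0,5,0)
  step pc=5: xor  $4, $0, $6  regs=(0,17,8,9,0,5,0)
  step pc=6: sub  $6, $2, $0  regs=(0,17,8,9,0,5,8)
  step pc=7: add  $1, $5, $3  regs=(0,14,8,9,0,5,8)
  step pc=8: bne  $6, $0, L11  cond=T  regs=(0,14,8,9,0,5,8)
  step pc=9: and  $3, $3, $0  regs=(0,14,8,0,0,5,8)
  step pc=11: sub  $4, $1, $4  regs=(0,14,8,0,14,5,8)

0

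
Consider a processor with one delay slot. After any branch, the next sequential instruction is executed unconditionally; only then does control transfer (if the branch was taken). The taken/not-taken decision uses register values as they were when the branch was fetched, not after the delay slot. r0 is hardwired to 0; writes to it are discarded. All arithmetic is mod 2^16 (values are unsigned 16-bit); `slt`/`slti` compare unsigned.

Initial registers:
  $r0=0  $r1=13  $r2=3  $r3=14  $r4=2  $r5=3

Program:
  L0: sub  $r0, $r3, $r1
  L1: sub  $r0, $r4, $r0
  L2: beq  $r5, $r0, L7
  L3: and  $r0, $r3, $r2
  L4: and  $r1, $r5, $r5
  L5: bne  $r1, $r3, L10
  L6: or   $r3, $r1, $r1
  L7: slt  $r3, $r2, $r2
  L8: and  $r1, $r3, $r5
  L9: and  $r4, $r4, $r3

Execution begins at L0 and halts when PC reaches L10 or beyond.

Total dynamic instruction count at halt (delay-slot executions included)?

7

[0] sub  $r0, $r3, $r1  →  {$r0:0, $r1:13, $r2:3, $r3:14, $r4:2, $r5:3}
[1] sub  $r0, $r4, $r0  →  {$r0:0, $r1:13, $r2:3, $r3:14, $r4:2, $r5:3}
[2] beq  $r5, $r0, L7  →  {$r0:0, $r1:13, $r2:3, $r3:14, $r4:2, $r5:3}  ⟨branch fallthrough⟩
[3] and  $r0, $r3, $r2  →  {$r0:0, $r1:13, $r2:3, $r3:14, $r4:2, $r5:3}
[4] and  $r1, $r5, $r5  →  {$r0:0, $r1:3, $r2:3, $r3:14, $r4:2, $r5:3}
[5] bne  $r1, $r3, L10  →  {$r0:0, $r1:3, $r2:3, $r3:14, $r4:2, $r5:3}  ⟨branch taken⟩
[6] or   $r3, $r1, $r1  →  {$r0:0, $r1:3, $r2:3, $r3:3, $r4:2, $r5:3}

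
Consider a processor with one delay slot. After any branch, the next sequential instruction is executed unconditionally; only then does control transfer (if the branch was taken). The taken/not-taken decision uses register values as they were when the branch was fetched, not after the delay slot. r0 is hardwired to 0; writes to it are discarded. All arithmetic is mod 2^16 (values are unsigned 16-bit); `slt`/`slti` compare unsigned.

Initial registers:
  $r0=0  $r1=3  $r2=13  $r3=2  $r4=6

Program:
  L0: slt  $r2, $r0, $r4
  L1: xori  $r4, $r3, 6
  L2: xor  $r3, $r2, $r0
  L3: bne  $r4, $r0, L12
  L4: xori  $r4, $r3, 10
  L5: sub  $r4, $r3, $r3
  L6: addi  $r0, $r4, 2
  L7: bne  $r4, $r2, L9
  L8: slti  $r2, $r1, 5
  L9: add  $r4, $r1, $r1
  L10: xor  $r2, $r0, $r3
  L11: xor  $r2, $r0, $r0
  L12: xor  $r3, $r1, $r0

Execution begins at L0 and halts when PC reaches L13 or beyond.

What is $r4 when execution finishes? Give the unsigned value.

11

PC=0  slt  $r2, $r0, $r4     | $r0=0 $r1=3 $r2=1 $r3=2 $r4=6
PC=1  xori  $r4, $r3, 6      | $r0=0 $r1=3 $r2=1 $r3=2 $r4=4
PC=2  xor  $r3, $r2, $r0     | $r0=0 $r1=3 $r2=1 $r3=1 $r4=4
PC=3  bne  $r4, $r0, L12     | $r0=0 $r1=3 $r2=1 $r3=1 $r4=4  [TAKEN]
PC=4  xori  $r4, $r3, 10     | $r0=0 $r1=3 $r2=1 $r3=1 $r4=11
PC=12 xor  $r3, $r1, $r0     | $r0=0 $r1=3 $r2=1 $r3=3 $r4=11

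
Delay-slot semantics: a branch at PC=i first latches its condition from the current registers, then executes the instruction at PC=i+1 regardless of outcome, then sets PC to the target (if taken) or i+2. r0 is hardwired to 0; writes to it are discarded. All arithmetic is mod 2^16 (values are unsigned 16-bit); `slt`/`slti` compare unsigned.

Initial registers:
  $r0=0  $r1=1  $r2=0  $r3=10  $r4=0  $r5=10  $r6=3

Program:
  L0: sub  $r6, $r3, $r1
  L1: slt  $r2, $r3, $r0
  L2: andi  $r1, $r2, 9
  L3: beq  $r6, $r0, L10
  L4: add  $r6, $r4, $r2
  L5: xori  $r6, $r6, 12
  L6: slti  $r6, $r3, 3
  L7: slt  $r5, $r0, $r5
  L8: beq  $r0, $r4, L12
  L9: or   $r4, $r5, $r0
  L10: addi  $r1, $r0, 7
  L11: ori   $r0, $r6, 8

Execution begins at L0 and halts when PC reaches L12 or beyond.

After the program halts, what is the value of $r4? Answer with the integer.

[0] sub  $r6, $r3, $r1  →  {$r0:0, $r1:1, $r2:0, $r3:10, $r4:0, $r5:10, $r6:9}
[1] slt  $r2, $r3, $r0  →  {$r0:0, $r1:1, $r2:0, $r3:10, $r4:0, $r5:10, $r6:9}
[2] andi  $r1, $r2, 9  →  {$r0:0, $r1:0, $r2:0, $r3:10, $r4:0, $r5:10, $r6:9}
[3] beq  $r6, $r0, L10  →  {$r0:0, $r1:0, $r2:0, $r3:10, $r4:0, $r5:10, $r6:9}  ⟨branch fallthrough⟩
[4] add  $r6, $r4, $r2  →  {$r0:0, $r1:0, $r2:0, $r3:10, $r4:0, $r5:10, $r6:0}
[5] xori  $r6, $r6, 12  →  {$r0:0, $r1:0, $r2:0, $r3:10, $r4:0, $r5:10, $r6:12}
[6] slti  $r6, $r3, 3  →  {$r0:0, $r1:0, $r2:0, $r3:10, $r4:0, $r5:10, $r6:0}
[7] slt  $r5, $r0, $r5  →  {$r0:0, $r1:0, $r2:0, $r3:10, $r4:0, $r5:1, $r6:0}
[8] beq  $r0, $r4, L12  →  {$r0:0, $r1:0, $r2:0, $r3:10, $r4:0, $r5:1, $r6:0}  ⟨branch taken⟩
[9] or   $r4, $r5, $r0  →  {$r0:0, $r1:0, $r2:0, $r3:10, $r4:1, $r5:1, $r6:0}

1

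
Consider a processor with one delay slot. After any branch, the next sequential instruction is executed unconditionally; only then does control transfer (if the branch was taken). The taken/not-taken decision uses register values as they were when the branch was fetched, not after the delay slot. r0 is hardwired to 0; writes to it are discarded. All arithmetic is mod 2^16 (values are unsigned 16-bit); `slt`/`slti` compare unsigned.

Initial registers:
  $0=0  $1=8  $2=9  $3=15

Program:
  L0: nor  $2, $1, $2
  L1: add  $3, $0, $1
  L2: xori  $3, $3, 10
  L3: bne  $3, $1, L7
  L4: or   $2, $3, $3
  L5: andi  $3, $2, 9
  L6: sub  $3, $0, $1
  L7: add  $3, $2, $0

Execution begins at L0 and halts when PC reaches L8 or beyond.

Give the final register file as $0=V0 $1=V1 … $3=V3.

$0=0 $1=8 $2=2 $3=2

  step pc=0: nor  $2, $1, $2  regs=(0,8,65526,15)
  step pc=1: add  $3, $0, $1  regs=(0,8,65526,8)
  step pc=2: xori  $3, $3, 10  regs=(0,8,65526,2)
  step pc=3: bne  $3, $1, L7  cond=T  regs=(0,8,65526,2)
  step pc=4: or   $2, $3, $3  regs=(0,8,2,2)
  step pc=7: add  $3, $2, $0  regs=(0,8,2,2)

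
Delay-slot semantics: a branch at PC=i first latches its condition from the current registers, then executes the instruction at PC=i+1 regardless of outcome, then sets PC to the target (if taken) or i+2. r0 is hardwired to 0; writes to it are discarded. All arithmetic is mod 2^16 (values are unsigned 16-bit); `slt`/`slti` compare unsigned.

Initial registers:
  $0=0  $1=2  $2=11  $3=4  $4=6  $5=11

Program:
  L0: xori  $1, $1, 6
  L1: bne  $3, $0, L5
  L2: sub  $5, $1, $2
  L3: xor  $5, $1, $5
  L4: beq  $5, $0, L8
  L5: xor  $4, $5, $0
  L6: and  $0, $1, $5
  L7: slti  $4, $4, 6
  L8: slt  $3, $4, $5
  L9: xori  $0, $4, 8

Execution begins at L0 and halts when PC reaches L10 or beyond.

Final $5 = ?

65529

[0] xori  $1, $1, 6  →  {$0:0, $1:4, $2:11, $3:4, $4:6, $5:11}
[1] bne  $3, $0, L5  →  {$0:0, $1:4, $2:11, $3:4, $4:6, $5:11}  ⟨branch taken⟩
[2] sub  $5, $1, $2  →  {$0:0, $1:4, $2:11, $3:4, $4:6, $5:65529}
[5] xor  $4, $5, $0  →  {$0:0, $1:4, $2:11, $3:4, $4:65529, $5:65529}
[6] and  $0, $1, $5  →  {$0:0, $1:4, $2:11, $3:4, $4:65529, $5:65529}
[7] slti  $4, $4, 6  →  {$0:0, $1:4, $2:11, $3:4, $4:0, $5:65529}
[8] slt  $3, $4, $5  →  {$0:0, $1:4, $2:11, $3:1, $4:0, $5:65529}
[9] xori  $0, $4, 8  →  {$0:0, $1:4, $2:11, $3:1, $4:0, $5:65529}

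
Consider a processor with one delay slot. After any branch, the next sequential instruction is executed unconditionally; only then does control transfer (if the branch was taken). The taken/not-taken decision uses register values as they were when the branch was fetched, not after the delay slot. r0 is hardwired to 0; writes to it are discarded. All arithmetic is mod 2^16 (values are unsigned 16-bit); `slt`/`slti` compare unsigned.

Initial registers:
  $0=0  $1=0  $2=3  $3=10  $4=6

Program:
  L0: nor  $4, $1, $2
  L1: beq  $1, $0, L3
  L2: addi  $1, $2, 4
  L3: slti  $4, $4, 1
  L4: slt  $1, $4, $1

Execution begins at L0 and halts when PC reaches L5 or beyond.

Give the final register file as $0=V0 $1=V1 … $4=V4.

$0=0 $1=1 $2=3 $3=10 $4=0

#0 nor  $4, $1, $2 ; 0/0/3/10/65532
#1 beq  $1, $0, L3 ; 0/0/3/10/65532 ; →target
#2 addi  $1, $2, 4 ; 0/7/3/10/65532
#3 slti  $4, $4, 1 ; 0/7/3/10/0
#4 slt  $1, $4, $1 ; 0/1/3/10/0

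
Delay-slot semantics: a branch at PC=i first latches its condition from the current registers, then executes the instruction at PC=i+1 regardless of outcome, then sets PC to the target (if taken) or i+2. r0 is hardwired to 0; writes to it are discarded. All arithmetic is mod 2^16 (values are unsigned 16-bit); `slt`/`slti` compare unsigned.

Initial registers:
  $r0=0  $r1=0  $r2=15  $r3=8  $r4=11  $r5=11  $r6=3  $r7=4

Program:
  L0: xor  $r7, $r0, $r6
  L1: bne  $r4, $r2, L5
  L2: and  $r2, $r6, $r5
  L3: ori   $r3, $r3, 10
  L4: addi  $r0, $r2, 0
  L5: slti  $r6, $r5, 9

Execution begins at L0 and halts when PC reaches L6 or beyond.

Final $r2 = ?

3

#0 xor  $r7, $r0, $r6 ; 0/0/15/8/11/11/3/3
#1 bne  $r4, $r2, L5 ; 0/0/15/8/11/11/3/3 ; →target
#2 and  $r2, $r6, $r5 ; 0/0/3/8/11/11/3/3
#5 slti  $r6, $r5, 9 ; 0/0/3/8/11/11/0/3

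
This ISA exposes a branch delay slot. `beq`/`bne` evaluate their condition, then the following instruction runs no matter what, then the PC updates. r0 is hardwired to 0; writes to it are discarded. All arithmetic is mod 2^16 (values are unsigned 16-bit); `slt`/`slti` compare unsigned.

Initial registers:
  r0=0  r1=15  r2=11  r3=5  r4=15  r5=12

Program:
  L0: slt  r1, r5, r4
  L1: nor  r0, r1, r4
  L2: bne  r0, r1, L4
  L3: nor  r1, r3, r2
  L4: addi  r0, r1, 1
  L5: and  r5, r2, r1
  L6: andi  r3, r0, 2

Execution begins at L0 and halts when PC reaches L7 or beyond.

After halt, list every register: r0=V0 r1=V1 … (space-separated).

  step pc=0: slt  r1, r5, r4  regs=(0,1,11,5,15,12)
  step pc=1: nor  r0, r1, r4  regs=(0,1,11,5,15,12)
  step pc=2: bne  r0, r1, L4  cond=T  regs=(0,1,11,5,15,12)
  step pc=3: nor  r1, r3, r2  regs=(0,65520,11,5,15,12)
  step pc=4: addi  r0, r1, 1  regs=(0,65520,11,5,15,12)
  step pc=5: and  r5, r2, r1  regs=(0,65520,11,5,15,0)
  step pc=6: andi  r3, r0, 2  regs=(0,65520,11,0,15,0)

r0=0 r1=65520 r2=11 r3=0 r4=15 r5=0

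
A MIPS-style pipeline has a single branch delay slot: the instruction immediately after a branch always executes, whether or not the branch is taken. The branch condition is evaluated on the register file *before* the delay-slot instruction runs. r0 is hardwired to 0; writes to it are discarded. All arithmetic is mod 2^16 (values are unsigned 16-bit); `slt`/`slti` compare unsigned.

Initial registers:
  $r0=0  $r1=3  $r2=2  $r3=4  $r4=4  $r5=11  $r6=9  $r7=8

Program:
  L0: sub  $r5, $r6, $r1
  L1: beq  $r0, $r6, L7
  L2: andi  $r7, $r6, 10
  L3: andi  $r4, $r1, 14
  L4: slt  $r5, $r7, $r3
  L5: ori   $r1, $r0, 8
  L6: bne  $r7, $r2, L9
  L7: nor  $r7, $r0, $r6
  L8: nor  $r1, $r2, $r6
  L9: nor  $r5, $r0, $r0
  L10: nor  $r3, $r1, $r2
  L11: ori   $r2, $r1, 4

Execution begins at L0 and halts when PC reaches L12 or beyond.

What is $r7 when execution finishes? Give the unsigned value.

[0] sub  $r5, $r6, $r1  →  {$r0:0, $r1:3, $r2:2, $r3:4, $r4:4, $r5:6, $r6:9, $r7:8}
[1] beq  $r0, $r6, L7  →  {$r0:0, $r1:3, $r2:2, $r3:4, $r4:4, $r5:6, $r6:9, $r7:8}  ⟨branch fallthrough⟩
[2] andi  $r7, $r6, 10  →  {$r0:0, $r1:3, $r2:2, $r3:4, $r4:4, $r5:6, $r6:9, $r7:8}
[3] andi  $r4, $r1, 14  →  {$r0:0, $r1:3, $r2:2, $r3:4, $r4:2, $r5:6, $r6:9, $r7:8}
[4] slt  $r5, $r7, $r3  →  {$r0:0, $r1:3, $r2:2, $r3:4, $r4:2, $r5:0, $r6:9, $r7:8}
[5] ori   $r1, $r0, 8  →  {$r0:0, $r1:8, $r2:2, $r3:4, $r4:2, $r5:0, $r6:9, $r7:8}
[6] bne  $r7, $r2, L9  →  {$r0:0, $r1:8, $r2:2, $r3:4, $r4:2, $r5:0, $r6:9, $r7:8}  ⟨branch taken⟩
[7] nor  $r7, $r0, $r6  →  {$r0:0, $r1:8, $r2:2, $r3:4, $r4:2, $r5:0, $r6:9, $r7:65526}
[9] nor  $r5, $r0, $r0  →  {$r0:0, $r1:8, $r2:2, $r3:4, $r4:2, $r5:65535, $r6:9, $r7:65526}
[10] nor  $r3, $r1, $r2  →  {$r0:0, $r1:8, $r2:2, $r3:65525, $r4:2, $r5:65535, $r6:9, $r7:65526}
[11] ori   $r2, $r1, 4  →  {$r0:0, $r1:8, $r2:12, $r3:65525, $r4:2, $r5:65535, $r6:9, $r7:65526}

65526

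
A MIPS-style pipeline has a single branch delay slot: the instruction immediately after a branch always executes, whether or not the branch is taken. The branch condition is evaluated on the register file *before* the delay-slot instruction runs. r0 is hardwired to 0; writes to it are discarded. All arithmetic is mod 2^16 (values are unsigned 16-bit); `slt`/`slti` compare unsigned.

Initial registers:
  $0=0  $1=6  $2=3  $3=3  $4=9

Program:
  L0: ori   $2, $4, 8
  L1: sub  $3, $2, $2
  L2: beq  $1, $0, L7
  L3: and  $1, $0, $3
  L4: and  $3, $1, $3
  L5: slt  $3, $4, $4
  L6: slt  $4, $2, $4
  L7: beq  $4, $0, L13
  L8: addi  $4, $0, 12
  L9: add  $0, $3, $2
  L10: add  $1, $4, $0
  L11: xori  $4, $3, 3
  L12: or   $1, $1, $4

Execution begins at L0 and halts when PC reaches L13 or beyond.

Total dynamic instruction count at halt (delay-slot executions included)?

  step pc=0: ori   $2, $4, 8  regs=(0,6,9,3,9)
  step pc=1: sub  $3, $2, $2  regs=(0,6,9,0,9)
  step pc=2: beq  $1, $0, L7  cond=F  regs=(0,6,9,0,9)
  step pc=3: and  $1, $0, $3  regs=(0,0,9,0,9)
  step pc=4: and  $3, $1, $3  regs=(0,0,9,0,9)
  step pc=5: slt  $3, $4, $4  regs=(0,0,9,0,9)
  step pc=6: slt  $4, $2, $4  regs=(0,0,9,0,0)
  step pc=7: beq  $4, $0, L13  cond=T  regs=(0,0,9,0,0)
  step pc=8: addi  $4, $0, 12  regs=(0,0,9,0,12)

9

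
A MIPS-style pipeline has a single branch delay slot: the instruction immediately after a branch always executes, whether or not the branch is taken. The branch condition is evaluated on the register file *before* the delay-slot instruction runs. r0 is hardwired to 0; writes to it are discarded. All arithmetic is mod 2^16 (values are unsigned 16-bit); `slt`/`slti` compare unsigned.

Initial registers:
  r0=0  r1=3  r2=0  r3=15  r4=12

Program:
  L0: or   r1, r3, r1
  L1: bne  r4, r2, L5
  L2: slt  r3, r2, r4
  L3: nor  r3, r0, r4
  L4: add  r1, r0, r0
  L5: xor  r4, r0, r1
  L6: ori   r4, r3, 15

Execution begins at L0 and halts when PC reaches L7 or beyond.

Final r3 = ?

1

PC=0  or   r1, r3, r1        | r0=0 r1=15 r2=0 r3=15 r4=12
PC=1  bne  r4, r2, L5        | r0=0 r1=15 r2=0 r3=15 r4=12  [TAKEN]
PC=2  slt  r3, r2, r4        | r0=0 r1=15 r2=0 r3=1 r4=12
PC=5  xor  r4, r0, r1        | r0=0 r1=15 r2=0 r3=1 r4=15
PC=6  ori   r4, r3, 15       | r0=0 r1=15 r2=0 r3=1 r4=15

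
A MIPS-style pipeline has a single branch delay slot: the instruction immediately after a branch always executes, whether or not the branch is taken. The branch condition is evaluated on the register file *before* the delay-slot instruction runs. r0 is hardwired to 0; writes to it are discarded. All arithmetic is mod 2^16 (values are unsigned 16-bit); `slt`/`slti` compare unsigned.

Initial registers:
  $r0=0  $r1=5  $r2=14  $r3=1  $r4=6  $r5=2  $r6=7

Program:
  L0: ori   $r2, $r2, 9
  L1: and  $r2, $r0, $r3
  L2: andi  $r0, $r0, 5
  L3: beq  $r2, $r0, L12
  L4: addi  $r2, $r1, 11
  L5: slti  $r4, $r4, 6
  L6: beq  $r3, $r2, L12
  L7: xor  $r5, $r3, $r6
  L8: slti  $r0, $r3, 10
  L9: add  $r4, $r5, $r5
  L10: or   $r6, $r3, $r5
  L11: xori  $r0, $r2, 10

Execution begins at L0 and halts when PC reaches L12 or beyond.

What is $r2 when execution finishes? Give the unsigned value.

#0 ori   $r2, $r2, 9 ; 0/5/15/1/6/2/7
#1 and  $r2, $r0, $r3 ; 0/5/0/1/6/2/7
#2 andi  $r0, $r0, 5 ; 0/5/0/1/6/2/7
#3 beq  $r2, $r0, L12 ; 0/5/0/1/6/2/7 ; →target
#4 addi  $r2, $r1, 11 ; 0/5/16/1/6/2/7

16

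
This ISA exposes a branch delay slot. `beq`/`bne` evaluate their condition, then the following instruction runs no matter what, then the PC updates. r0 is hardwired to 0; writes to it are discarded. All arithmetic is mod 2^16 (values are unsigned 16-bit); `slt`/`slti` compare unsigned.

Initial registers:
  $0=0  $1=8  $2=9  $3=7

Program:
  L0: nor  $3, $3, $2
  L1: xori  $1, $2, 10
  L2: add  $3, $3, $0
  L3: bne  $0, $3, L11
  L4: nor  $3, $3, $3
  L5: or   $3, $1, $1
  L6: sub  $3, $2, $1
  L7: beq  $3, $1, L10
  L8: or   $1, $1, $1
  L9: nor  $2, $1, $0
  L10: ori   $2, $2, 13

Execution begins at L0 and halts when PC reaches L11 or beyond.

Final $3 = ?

PC=0  nor  $3, $3, $2        | $0=0 $1=8 $2=9 $3=65520
PC=1  xori  $1, $2, 10       | $0=0 $1=3 $2=9 $3=65520
PC=2  add  $3, $3, $0        | $0=0 $1=3 $2=9 $3=65520
PC=3  bne  $0, $3, L11       | $0=0 $1=3 $2=9 $3=65520  [TAKEN]
PC=4  nor  $3, $3, $3        | $0=0 $1=3 $2=9 $3=15

15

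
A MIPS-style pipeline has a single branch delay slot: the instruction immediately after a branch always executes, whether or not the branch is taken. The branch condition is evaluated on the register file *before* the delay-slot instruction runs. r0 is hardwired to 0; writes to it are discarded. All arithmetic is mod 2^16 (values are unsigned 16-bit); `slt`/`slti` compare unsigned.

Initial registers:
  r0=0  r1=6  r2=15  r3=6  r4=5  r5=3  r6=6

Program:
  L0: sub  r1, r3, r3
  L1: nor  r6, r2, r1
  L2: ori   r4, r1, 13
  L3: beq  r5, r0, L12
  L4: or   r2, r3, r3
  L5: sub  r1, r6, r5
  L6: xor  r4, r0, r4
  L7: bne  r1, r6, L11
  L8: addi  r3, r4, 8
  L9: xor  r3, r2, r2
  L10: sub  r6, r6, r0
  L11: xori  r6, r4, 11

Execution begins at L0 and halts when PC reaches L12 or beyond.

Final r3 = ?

21

PC=0  sub  r1, r3, r3        | r0=0 r1=0 r2=15 r3=6 r4=5 r5=3 r6=6
PC=1  nor  r6, r2, r1        | r0=0 r1=0 r2=15 r3=6 r4=5 r5=3 r6=65520
PC=2  ori   r4, r1, 13       | r0=0 r1=0 r2=15 r3=6 r4=13 r5=3 r6=65520
PC=3  beq  r5, r0, L12       | r0=0 r1=0 r2=15 r3=6 r4=13 r5=3 r6=65520  [not taken]
PC=4  or   r2, r3, r3        | r0=0 r1=0 r2=6 r3=6 r4=13 r5=3 r6=65520
PC=5  sub  r1, r6, r5        | r0=0 r1=65517 r2=6 r3=6 r4=13 r5=3 r6=65520
PC=6  xor  r4, r0, r4        | r0=0 r1=65517 r2=6 r3=6 r4=13 r5=3 r6=65520
PC=7  bne  r1, r6, L11       | r0=0 r1=65517 r2=6 r3=6 r4=13 r5=3 r6=65520  [TAKEN]
PC=8  addi  r3, r4, 8        | r0=0 r1=65517 r2=6 r3=21 r4=13 r5=3 r6=65520
PC=11 xori  r6, r4, 11       | r0=0 r1=65517 r2=6 r3=21 r4=13 r5=3 r6=6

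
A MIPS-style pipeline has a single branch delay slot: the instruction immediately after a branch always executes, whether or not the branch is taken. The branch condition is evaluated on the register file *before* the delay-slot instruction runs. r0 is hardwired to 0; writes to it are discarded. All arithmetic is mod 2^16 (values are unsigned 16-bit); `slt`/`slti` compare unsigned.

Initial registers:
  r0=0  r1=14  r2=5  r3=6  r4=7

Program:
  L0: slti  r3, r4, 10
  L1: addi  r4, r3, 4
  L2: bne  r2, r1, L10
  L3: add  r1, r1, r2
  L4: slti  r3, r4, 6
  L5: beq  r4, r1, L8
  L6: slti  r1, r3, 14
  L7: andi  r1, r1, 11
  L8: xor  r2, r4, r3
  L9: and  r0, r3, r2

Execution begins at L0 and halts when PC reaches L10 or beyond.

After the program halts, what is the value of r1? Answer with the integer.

19

  step pc=0: slti  r3, r4, 10  regs=(0,14,5,1,7)
  step pc=1: addi  r4, r3, 4  regs=(0,14,5,1,5)
  step pc=2: bne  r2, r1, L10  cond=T  regs=(0,14,5,1,5)
  step pc=3: add  r1, r1, r2  regs=(0,19,5,1,5)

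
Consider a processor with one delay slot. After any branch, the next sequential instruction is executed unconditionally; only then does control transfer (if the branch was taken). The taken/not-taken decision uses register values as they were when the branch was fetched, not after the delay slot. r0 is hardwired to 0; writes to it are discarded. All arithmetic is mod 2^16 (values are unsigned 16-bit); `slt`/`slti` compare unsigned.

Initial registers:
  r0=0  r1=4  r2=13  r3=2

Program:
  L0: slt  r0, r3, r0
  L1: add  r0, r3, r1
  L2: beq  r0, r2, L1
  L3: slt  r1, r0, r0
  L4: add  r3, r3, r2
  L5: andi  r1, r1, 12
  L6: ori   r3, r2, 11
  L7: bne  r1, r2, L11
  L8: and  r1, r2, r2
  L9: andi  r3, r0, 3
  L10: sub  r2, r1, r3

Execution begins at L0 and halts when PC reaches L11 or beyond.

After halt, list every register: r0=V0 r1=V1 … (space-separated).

r0=0 r1=13 r2=13 r3=15

  step pc=0: slt  r0, r3, r0  regs=(0,4,13,2)
  step pc=1: add  r0, r3, r1  regs=(0,4,13,2)
  step pc=2: beq  r0, r2, L1  cond=F  regs=(0,4,13,2)
  step pc=3: slt  r1, r0, r0  regs=(0,0,13,2)
  step pc=4: add  r3, r3, r2  regs=(0,0,13,15)
  step pc=5: andi  r1, r1, 12  regs=(0,0,13,15)
  step pc=6: ori   r3, r2, 11  regs=(0,0,13,15)
  step pc=7: bne  r1, r2, L11  cond=T  regs=(0,0,13,15)
  step pc=8: and  r1, r2, r2  regs=(0,13,13,15)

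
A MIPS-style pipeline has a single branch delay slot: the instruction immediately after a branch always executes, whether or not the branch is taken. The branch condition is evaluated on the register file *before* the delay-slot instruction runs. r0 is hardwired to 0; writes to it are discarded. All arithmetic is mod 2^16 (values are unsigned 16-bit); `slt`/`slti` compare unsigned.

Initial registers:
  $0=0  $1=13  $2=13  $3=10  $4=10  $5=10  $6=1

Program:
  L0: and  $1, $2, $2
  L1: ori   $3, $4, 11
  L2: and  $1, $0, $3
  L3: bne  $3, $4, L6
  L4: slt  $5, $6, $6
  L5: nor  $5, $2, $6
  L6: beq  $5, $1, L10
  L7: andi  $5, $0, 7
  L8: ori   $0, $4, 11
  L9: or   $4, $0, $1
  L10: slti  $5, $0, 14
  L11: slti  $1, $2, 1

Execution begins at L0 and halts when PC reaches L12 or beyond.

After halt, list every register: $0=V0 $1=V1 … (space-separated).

  step pc=0: and  $1, $2, $2  regs=(0,13,13,10,10,10,1)
  step pc=1: ori   $3, $4, 11  regs=(0,13,13,11,10,10,1)
  step pc=2: and  $1, $0, $3  regs=(0,0,13,11,10,10,1)
  step pc=3: bne  $3, $4, L6  cond=T  regs=(0,0,13,11,10,10,1)
  step pc=4: slt  $5, $6, $6  regs=(0,0,13,11,10,0,1)
  step pc=6: beq  $5, $1, L10  cond=T  regs=(0,0,13,11,10,0,1)
  step pc=7: andi  $5, $0, 7  regs=(0,0,13,11,10,0,1)
  step pc=10: slti  $5, $0, 14  regs=(0,0,13,11,10,1,1)
  step pc=11: slti  $1, $2, 1  regs=(0,0,13,11,10,1,1)

$0=0 $1=0 $2=13 $3=11 $4=10 $5=1 $6=1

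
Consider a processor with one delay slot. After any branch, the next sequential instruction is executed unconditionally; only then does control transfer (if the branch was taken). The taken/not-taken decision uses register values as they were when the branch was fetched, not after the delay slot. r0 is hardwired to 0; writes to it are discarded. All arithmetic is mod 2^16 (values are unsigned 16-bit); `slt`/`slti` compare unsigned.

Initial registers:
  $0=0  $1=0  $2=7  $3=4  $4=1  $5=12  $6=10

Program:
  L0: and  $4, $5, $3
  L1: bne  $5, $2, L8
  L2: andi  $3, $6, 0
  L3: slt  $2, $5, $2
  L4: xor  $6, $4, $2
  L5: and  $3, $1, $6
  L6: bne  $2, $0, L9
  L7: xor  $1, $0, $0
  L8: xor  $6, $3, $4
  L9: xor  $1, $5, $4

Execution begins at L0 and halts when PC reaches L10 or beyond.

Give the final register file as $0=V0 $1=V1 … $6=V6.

$0=0 $1=8 $2=7 $3=0 $4=4 $5=12 $6=4

PC=0  and  $4, $5, $3        | $0=0 $1=0 $2=7 $3=4 $4=4 $5=12 $6=10
PC=1  bne  $5, $2, L8        | $0=0 $1=0 $2=7 $3=4 $4=4 $5=12 $6=10  [TAKEN]
PC=2  andi  $3, $6, 0        | $0=0 $1=0 $2=7 $3=0 $4=4 $5=12 $6=10
PC=8  xor  $6, $3, $4        | $0=0 $1=0 $2=7 $3=0 $4=4 $5=12 $6=4
PC=9  xor  $1, $5, $4        | $0=0 $1=8 $2=7 $3=0 $4=4 $5=12 $6=4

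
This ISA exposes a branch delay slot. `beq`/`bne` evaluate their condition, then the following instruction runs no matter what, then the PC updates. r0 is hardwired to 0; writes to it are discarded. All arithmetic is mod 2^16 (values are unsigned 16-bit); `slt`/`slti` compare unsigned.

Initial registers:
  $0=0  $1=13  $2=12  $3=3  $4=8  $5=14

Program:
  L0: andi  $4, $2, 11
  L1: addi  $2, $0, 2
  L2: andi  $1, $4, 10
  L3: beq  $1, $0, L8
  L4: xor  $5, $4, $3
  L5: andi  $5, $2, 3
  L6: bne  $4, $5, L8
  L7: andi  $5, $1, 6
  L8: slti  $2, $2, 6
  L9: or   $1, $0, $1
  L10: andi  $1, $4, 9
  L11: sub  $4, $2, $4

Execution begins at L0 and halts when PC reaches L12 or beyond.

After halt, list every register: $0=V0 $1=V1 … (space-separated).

#0 andi  $4, $2, 11 ; 0/13/12/3/8/14
#1 addi  $2, $0, 2 ; 0/13/2/3/8/14
#2 andi  $1, $4, 10 ; 0/8/2/3/8/14
#3 beq  $1, $0, L8 ; 0/8/2/3/8/14 ; →fallthru
#4 xor  $5, $4, $3 ; 0/8/2/3/8/11
#5 andi  $5, $2, 3 ; 0/8/2/3/8/2
#6 bne  $4, $5, L8 ; 0/8/2/3/8/2 ; →target
#7 andi  $5, $1, 6 ; 0/8/2/3/8/0
#8 slti  $2, $2, 6 ; 0/8/1/3/8/0
#9 or   $1, $0, $1 ; 0/8/1/3/8/0
#10 andi  $1, $4, 9 ; 0/8/1/3/8/0
#11 sub  $4, $2, $4 ; 0/8/1/3/65529/0

$0=0 $1=8 $2=1 $3=3 $4=65529 $5=0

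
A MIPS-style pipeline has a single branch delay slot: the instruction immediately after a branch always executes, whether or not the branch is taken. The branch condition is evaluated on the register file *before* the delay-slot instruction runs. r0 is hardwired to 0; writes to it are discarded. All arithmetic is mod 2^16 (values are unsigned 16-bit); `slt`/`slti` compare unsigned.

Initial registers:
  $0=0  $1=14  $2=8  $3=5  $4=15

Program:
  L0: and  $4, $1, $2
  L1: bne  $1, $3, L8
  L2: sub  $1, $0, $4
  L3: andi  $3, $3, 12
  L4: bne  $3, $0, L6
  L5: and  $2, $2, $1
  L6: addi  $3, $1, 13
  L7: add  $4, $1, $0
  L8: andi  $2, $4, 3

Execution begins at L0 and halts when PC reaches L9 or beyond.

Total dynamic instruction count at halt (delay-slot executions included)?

#0 and  $4, $1, $2 ; 0/14/8/5/8
#1 bne  $1, $3, L8 ; 0/14/8/5/8 ; →target
#2 sub  $1, $0, $4 ; 0/65528/8/5/8
#8 andi  $2, $4, 3 ; 0/65528/0/5/8

4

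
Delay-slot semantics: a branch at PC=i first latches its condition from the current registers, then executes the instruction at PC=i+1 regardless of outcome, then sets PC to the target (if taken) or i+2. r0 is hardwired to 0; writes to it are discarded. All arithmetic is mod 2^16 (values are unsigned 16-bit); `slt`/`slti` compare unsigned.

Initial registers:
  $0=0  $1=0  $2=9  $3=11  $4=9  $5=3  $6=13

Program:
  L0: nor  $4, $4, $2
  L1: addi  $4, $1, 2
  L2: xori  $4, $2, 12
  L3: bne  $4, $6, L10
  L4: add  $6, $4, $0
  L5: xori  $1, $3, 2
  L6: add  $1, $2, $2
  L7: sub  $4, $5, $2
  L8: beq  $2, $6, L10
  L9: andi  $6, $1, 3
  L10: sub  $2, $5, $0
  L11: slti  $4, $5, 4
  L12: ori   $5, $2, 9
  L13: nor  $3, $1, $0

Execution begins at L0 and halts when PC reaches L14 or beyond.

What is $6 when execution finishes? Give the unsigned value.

[0] nor  $4, $4, $2  →  {$0:0, $1:0, $2:9, $3:11, $4:65526, $5:3, $6:13}
[1] addi  $4, $1, 2  →  {$0:0, $1:0, $2:9, $3:11, $4:2, $5:3, $6:13}
[2] xori  $4, $2, 12  →  {$0:0, $1:0, $2:9, $3:11, $4:5, $5:3, $6:13}
[3] bne  $4, $6, L10  →  {$0:0, $1:0, $2:9, $3:11, $4:5, $5:3, $6:13}  ⟨branch taken⟩
[4] add  $6, $4, $0  →  {$0:0, $1:0, $2:9, $3:11, $4:5, $5:3, $6:5}
[10] sub  $2, $5, $0  →  {$0:0, $1:0, $2:3, $3:11, $4:5, $5:3, $6:5}
[11] slti  $4, $5, 4  →  {$0:0, $1:0, $2:3, $3:11, $4:1, $5:3, $6:5}
[12] ori   $5, $2, 9  →  {$0:0, $1:0, $2:3, $3:11, $4:1, $5:11, $6:5}
[13] nor  $3, $1, $0  →  {$0:0, $1:0, $2:3, $3:65535, $4:1, $5:11, $6:5}

5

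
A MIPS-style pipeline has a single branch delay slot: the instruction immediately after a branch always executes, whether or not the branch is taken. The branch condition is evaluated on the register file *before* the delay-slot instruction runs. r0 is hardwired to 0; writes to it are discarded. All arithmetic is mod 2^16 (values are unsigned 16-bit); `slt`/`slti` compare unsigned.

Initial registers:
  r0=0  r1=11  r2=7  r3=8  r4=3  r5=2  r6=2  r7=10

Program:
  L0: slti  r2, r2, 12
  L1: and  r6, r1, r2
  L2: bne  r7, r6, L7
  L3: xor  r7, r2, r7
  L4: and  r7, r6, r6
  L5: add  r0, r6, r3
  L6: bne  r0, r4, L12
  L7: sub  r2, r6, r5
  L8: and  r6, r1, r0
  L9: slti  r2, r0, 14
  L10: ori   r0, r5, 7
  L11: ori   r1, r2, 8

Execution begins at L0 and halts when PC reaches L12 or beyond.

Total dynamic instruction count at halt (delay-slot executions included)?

9

PC=0  slti  r2, r2, 12       | r0=0 r1=11 r2=1 r3=8 r4=3 r5=2 r6=2 r7=10
PC=1  and  r6, r1, r2        | r0=0 r1=11 r2=1 r3=8 r4=3 r5=2 r6=1 r7=10
PC=2  bne  r7, r6, L7        | r0=0 r1=11 r2=1 r3=8 r4=3 r5=2 r6=1 r7=10  [TAKEN]
PC=3  xor  r7, r2, r7        | r0=0 r1=11 r2=1 r3=8 r4=3 r5=2 r6=1 r7=11
PC=7  sub  r2, r6, r5        | r0=0 r1=11 r2=65535 r3=8 r4=3 r5=2 r6=1 r7=11
PC=8  and  r6, r1, r0        | r0=0 r1=11 r2=65535 r3=8 r4=3 r5=2 r6=0 r7=11
PC=9  slti  r2, r0, 14       | r0=0 r1=11 r2=1 r3=8 r4=3 r5=2 r6=0 r7=11
PC=10 ori   r0, r5, 7        | r0=0 r1=11 r2=1 r3=8 r4=3 r5=2 r6=0 r7=11
PC=11 ori   r1, r2, 8        | r0=0 r1=9 r2=1 r3=8 r4=3 r5=2 r6=0 r7=11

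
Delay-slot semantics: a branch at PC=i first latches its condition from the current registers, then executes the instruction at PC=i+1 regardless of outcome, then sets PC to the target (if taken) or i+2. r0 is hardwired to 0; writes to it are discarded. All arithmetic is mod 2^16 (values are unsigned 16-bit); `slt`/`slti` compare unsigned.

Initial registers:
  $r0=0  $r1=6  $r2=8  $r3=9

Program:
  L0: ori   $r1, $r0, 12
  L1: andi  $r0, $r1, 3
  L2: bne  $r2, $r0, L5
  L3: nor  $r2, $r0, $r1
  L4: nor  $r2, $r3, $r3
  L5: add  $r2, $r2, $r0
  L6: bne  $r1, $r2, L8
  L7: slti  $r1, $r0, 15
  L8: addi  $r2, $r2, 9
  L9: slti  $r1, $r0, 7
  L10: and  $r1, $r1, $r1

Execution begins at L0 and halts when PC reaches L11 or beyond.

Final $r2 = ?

PC=0  ori   $r1, $r0, 12     | $r0=0 $r1=12 $r2=8 $r3=9
PC=1  andi  $r0, $r1, 3      | $r0=0 $r1=12 $r2=8 $r3=9
PC=2  bne  $r2, $r0, L5      | $r0=0 $r1=12 $r2=8 $r3=9  [TAKEN]
PC=3  nor  $r2, $r0, $r1     | $r0=0 $r1=12 $r2=65523 $r3=9
PC=5  add  $r2, $r2, $r0     | $r0=0 $r1=12 $r2=65523 $r3=9
PC=6  bne  $r1, $r2, L8      | $r0=0 $r1=12 $r2=65523 $r3=9  [TAKEN]
PC=7  slti  $r1, $r0, 15     | $r0=0 $r1=1 $r2=65523 $r3=9
PC=8  addi  $r2, $r2, 9      | $r0=0 $r1=1 $r2=65532 $r3=9
PC=9  slti  $r1, $r0, 7      | $r0=0 $r1=1 $r2=65532 $r3=9
PC=10 and  $r1, $r1, $r1     | $r0=0 $r1=1 $r2=65532 $r3=9

65532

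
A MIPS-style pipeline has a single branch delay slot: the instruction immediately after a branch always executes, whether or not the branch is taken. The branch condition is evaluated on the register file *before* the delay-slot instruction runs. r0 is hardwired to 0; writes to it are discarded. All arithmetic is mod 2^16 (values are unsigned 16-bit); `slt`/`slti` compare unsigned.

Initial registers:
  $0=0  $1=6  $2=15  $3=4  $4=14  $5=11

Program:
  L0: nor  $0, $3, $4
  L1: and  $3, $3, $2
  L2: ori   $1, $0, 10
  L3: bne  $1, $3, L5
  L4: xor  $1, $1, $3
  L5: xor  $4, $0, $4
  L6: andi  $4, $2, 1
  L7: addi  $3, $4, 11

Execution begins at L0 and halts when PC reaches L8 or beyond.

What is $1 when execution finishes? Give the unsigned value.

PC=0  nor  $0, $3, $4        | $0=0 $1=6 $2=15 $3=4 $4=14 $5=11
PC=1  and  $3, $3, $2        | $0=0 $1=6 $2=15 $3=4 $4=14 $5=11
PC=2  ori   $1, $0, 10       | $0=0 $1=10 $2=15 $3=4 $4=14 $5=11
PC=3  bne  $1, $3, L5        | $0=0 $1=10 $2=15 $3=4 $4=14 $5=11  [TAKEN]
PC=4  xor  $1, $1, $3        | $0=0 $1=14 $2=15 $3=4 $4=14 $5=11
PC=5  xor  $4, $0, $4        | $0=0 $1=14 $2=15 $3=4 $4=14 $5=11
PC=6  andi  $4, $2, 1        | $0=0 $1=14 $2=15 $3=4 $4=1 $5=11
PC=7  addi  $3, $4, 11       | $0=0 $1=14 $2=15 $3=12 $4=1 $5=11

14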